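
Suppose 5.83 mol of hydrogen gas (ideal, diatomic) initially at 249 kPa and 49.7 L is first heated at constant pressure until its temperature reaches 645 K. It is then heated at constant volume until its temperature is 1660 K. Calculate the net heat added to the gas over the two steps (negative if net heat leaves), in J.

189000 J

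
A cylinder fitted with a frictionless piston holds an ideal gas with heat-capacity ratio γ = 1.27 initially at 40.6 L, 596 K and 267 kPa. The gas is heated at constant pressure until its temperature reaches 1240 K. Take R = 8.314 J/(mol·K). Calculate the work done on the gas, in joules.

n = P₁V₁/(RT₁) = 267×40.6/(8.314×596) = 2.19 mol.
Isobaric: P stays 267 kPa; V/T = const ⇒ T₂ = 1240 K, V₂ = 84.5 L.
W = PΔV = 267×(84.5−40.6) kPa·L = 11700 J.
Work done on the gas = −W_by = -11700 J.

-11700 J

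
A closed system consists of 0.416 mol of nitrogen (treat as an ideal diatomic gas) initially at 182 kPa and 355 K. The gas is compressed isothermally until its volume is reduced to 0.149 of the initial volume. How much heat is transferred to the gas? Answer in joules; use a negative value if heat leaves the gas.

V₁ = nRT₁/P₁ = 0.416×8.314×355/182 = 6.75 L.
Isothermal: T stays 355 K; PV = const ⇒ V₂ = 1.01 L, P₂ = 1220 kPa.
ΔU = 0 (ideal gas, T constant).
W = nRT ln(V₂/V₁) = 0.416×8.314×355×ln(0.149) = -2340 J.
Q = ΔU + W = -2340 J.

-2340 J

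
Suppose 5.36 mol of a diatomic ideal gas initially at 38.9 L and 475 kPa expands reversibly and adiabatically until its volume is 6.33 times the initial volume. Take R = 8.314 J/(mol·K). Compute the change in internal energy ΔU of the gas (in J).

-24100 J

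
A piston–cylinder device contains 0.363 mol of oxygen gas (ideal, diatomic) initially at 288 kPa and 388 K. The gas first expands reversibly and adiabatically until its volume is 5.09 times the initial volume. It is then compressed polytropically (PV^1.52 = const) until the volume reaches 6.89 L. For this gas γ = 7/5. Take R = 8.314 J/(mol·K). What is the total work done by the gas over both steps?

V₁ = nRT₁/P₁ = 0.363×8.314×388/288 = 4.07 L.
Step 1 — Adiabatic: TV^(γ−1) = const ⇒ T₂ = 388×(0.196)^0.400 = 202 K; PV^γ = const ⇒ P₂ = 29.5 kPa.
ΔU = nCvΔT = 0.363×20.8×(202−388) = -1400 J.
Q = 0 for an adiabatic process, so W = −ΔU = 1400 J.
State after step 1: P = 29.5 kPa, V = 20.7 L, T = 202 K.
Step 2 — Polytropic n=1.52: T₂ = T₁(V₁/V₂)^(n−1) = 202×(3.00)^0.52 = 359 K; P₂ = P₁(V₁/V₂)^n = 157 kPa.
W = (P₁V₁−P₂V₂)/(n−1) = (29.5×20.7−157×6.89)/0.52 = -906 J.
ΔU = nCvΔT = 0.363×20.8×(359−202) = 1180 J.
Q = ΔU + W = 272 J.
Net over both steps: W = 494 J, Q = 272 J, ΔU = -222 J.

494 J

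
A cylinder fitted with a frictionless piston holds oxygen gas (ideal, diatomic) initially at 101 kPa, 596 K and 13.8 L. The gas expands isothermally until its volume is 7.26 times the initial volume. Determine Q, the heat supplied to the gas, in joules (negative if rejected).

n = P₁V₁/(RT₁) = 101×13.8/(8.314×596) = 0.281 mol.
Isothermal: T stays 596 K; PV = const ⇒ V₂ = 100 L, P₂ = 13.9 kPa.
ΔU = 0 (ideal gas, T constant).
W = nRT ln(V₂/V₁) = 0.281×8.314×596×ln(7.26) = 2760 J.
Q = ΔU + W = 2760 J.

2760 J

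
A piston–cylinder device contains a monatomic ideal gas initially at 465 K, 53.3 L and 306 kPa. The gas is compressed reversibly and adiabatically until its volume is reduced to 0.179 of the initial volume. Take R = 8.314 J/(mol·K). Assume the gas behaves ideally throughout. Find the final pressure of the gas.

Adiabatic: TV^(γ−1) = const ⇒ T₂ = 465×(5.59)^0.667 = 1460 K; PV^γ = const ⇒ P₂ = 5380 kPa.

5380 kPa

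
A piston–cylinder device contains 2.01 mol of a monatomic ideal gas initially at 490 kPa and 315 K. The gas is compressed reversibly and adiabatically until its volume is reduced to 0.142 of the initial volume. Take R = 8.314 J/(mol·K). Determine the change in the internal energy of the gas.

V₁ = nRT₁/P₁ = 2.01×8.314×315/490 = 10.7 L.
Adiabatic: TV^(γ−1) = const ⇒ T₂ = 315×(7.04)^0.667 = 1160 K; PV^γ = const ⇒ P₂ = 12700 kPa.
For an ideal gas ΔU = nCvΔT with Cv = (3/2)R = 12.5 J/(mol·K).
ΔU = 2.01×12.5×(1160−315) = 21100 J.

21100 J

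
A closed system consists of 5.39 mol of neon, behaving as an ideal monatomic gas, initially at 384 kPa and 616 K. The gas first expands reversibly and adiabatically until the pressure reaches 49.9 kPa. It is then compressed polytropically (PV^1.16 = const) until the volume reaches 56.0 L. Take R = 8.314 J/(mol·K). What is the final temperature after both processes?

345 K

V₁ = nRT₁/P₁ = 5.39×8.314×616/384 = 71.9 L.
Step 1 — Adiabatic: T₂/T₁ = (P₂/P₁)^((γ−1)/γ) ⇒ T₂ = 616×(0.130)^0.400 = 272 K; V₂ = 245 L.
ΔU = nCvΔT = 5.39×12.5×(272−616) = -23100 J.
Q = 0 for an adiabatic process, so W = −ΔU = 23100 J.
State after step 1: P = 49.9 kPa, V = 245 L, T = 272 K.
Step 2 — Polytropic n=1.16: T₂ = T₁(V₁/V₂)^(n−1) = 272×(4.37)^0.16 = 345 K; P₂ = P₁(V₁/V₂)^n = 276 kPa.
W = (P₁V₁−P₂V₂)/(n−1) = (49.9×245−276×56.0)/0.16 = -20300 J.
ΔU = nCvΔT = 5.39×12.5×(345−272) = 4870 J.
Q = ΔU + W = -15400 J.
Net over both steps: W = 2810 J, Q = -15400 J, ΔU = -18200 J.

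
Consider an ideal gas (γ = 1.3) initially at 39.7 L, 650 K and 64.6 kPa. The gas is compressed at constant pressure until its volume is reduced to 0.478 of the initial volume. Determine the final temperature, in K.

311 K

Isobaric: P stays 64.6 kPa; V/T = const ⇒ T₂ = 311 K, V₂ = 19.0 L.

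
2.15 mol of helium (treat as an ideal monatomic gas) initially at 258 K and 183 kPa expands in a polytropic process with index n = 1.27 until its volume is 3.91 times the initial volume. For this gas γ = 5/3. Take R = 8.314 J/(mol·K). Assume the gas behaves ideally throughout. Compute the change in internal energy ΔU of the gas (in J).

-2130 J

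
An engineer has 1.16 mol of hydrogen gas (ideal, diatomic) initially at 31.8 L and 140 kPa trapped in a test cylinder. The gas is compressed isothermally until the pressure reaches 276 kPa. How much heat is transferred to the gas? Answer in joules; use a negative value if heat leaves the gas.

-3020 J

T₁ = P₁V₁/(nR) = 140×31.8/(1.16×8.314) = 462 K.
Isothermal: T stays 462 K; PV = const ⇒ V₂ = 16.1 L, P₂ = 276 kPa.
ΔU = 0 (ideal gas, T constant).
W = nRT ln(V₂/V₁) = 1.16×8.314×462×ln(0.507) = -3020 J.
Q = ΔU + W = -3020 J.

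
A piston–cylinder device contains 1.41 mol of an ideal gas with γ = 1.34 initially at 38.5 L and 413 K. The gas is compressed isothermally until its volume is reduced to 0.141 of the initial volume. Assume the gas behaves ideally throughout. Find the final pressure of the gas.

892 kPa

P₁ = nRT₁/V₁ = 1.41×8.314×413/38.5 = 126 kPa.
Isothermal: T stays 413 K; PV = const ⇒ V₂ = 5.43 L, P₂ = 892 kPa.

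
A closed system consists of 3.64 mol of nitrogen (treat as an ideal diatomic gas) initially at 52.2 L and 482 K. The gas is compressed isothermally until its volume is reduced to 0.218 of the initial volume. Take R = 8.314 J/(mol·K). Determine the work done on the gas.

22200 J

P₁ = nRT₁/V₁ = 3.64×8.314×482/52.2 = 279 kPa.
Isothermal: T stays 482 K; PV = const ⇒ V₂ = 11.4 L, P₂ = 1280 kPa.
W = nRT ln(V₂/V₁) = 3.64×8.314×482×ln(0.218) = -22200 J.
Work done on the gas = −W_by = 22200 J.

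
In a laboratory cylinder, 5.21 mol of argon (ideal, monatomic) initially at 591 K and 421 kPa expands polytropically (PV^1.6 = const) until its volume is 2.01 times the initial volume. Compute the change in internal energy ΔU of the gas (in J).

-13100 J

V₁ = nRT₁/P₁ = 5.21×8.314×591/421 = 60.8 L.
Polytropic n=1.6: T₂ = T₁(V₁/V₂)^(n−1) = 591×(0.498)^0.60 = 389 K; P₂ = P₁(V₁/V₂)^n = 138 kPa.
For an ideal gas ΔU = nCvΔT with Cv = (3/2)R = 12.5 J/(mol·K).
ΔU = 5.21×12.5×(389−591) = -13100 J.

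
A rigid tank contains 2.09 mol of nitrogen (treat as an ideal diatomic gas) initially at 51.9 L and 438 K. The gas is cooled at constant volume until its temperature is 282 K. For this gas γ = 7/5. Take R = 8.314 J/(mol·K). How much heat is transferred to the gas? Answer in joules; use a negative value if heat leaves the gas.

-6780 J

P₁ = nRT₁/V₁ = 2.09×8.314×438/51.9 = 147 kPa.
Isochoric: V stays 51.9 L; P/T = const ⇒ T₂ = 282 K, P₂ = 94.4 kPa.
W = 0 (no volume change).
ΔU = nCvΔT = 2.09×20.8×(282−438) = -6780 J.
Q = ΔU = -6780 J.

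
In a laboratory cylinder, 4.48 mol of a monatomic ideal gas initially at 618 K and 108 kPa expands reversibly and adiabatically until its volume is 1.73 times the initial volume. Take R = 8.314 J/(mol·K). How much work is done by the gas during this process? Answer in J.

V₁ = nRT₁/P₁ = 4.48×8.314×618/108 = 213 L.
Adiabatic: TV^(γ−1) = const ⇒ T₂ = 618×(0.578)^0.667 = 429 K; PV^γ = const ⇒ P₂ = 43.3 kPa.
ΔU = nCvΔT = 4.48×12.5×(429−618) = -10600 J.
Q = 0 for an adiabatic process, so W = −ΔU = 10600 J.

10600 J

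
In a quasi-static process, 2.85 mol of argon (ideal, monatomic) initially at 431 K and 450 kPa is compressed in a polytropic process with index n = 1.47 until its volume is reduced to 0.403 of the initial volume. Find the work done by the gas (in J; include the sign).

-11600 J

V₁ = nRT₁/P₁ = 2.85×8.314×431/450 = 22.7 L.
Polytropic n=1.47: T₂ = T₁(V₁/V₂)^(n−1) = 431×(2.48)^0.47 = 661 K; P₂ = P₁(V₁/V₂)^n = 1710 kPa.
W = (P₁V₁−P₂V₂)/(n−1) = (450×22.7−1710×9.15)/0.47 = -11600 J.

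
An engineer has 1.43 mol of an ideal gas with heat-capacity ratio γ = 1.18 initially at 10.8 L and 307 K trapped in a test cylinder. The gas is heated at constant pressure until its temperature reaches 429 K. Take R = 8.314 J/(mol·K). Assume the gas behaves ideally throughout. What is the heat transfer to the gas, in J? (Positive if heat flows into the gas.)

P₁ = nRT₁/V₁ = 1.43×8.314×307/10.8 = 338 kPa.
Isobaric: P stays 338 kPa; V/T = const ⇒ T₂ = 429 K, V₂ = 15.1 L.
W = PΔV = 338×(15.1−10.8) kPa·L = 1450 J.
ΔU = nCvΔT = 1.43×46.2×(429−307) = 8060 J.
Q = ΔU + W = nCpΔT = 9510 J.

9510 J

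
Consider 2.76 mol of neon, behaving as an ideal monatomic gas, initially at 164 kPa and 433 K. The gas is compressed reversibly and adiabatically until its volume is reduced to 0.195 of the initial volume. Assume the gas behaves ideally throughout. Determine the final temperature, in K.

V₁ = nRT₁/P₁ = 2.76×8.314×433/164 = 60.6 L.
Adiabatic: TV^(γ−1) = const ⇒ T₂ = 433×(5.13)^0.667 = 1290 K; PV^γ = const ⇒ P₂ = 2500 kPa.

1290 K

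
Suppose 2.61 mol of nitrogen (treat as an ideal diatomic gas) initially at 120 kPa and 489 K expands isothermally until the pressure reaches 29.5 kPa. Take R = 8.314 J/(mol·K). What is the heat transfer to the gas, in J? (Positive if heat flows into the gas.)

V₁ = nRT₁/P₁ = 2.61×8.314×489/120 = 88.4 L.
Isothermal: T stays 489 K; PV = const ⇒ V₂ = 360 L, P₂ = 29.5 kPa.
ΔU = 0 (ideal gas, T constant).
W = nRT ln(V₂/V₁) = 2.61×8.314×489×ln(4.07) = 14900 J.
Q = ΔU + W = 14900 J.

14900 J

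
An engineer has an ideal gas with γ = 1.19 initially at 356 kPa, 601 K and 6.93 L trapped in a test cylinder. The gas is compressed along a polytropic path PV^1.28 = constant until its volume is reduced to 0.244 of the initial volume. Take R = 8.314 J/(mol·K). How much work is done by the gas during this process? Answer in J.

n = P₁V₁/(RT₁) = 356×6.93/(8.314×601) = 0.494 mol.
Polytropic n=1.28: T₂ = T₁(V₁/V₂)^(n−1) = 601×(4.10)^0.28 = 892 K; P₂ = P₁(V₁/V₂)^n = 2170 kPa.
W = (P₁V₁−P₂V₂)/(n−1) = (356×6.93−2170×1.69)/0.28 = -4270 J.

-4270 J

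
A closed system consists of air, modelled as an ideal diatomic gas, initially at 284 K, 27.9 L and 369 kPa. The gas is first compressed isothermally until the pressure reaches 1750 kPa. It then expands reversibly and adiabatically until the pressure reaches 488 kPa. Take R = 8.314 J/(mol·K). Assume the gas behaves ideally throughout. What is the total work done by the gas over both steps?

-8160 J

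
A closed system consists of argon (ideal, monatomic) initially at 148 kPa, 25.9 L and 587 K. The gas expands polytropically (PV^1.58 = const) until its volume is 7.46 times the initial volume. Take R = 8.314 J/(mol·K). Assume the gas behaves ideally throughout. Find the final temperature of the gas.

183 K

Polytropic n=1.58: T₂ = T₁(V₁/V₂)^(n−1) = 587×(0.134)^0.58 = 183 K; P₂ = P₁(V₁/V₂)^n = 6.18 kPa.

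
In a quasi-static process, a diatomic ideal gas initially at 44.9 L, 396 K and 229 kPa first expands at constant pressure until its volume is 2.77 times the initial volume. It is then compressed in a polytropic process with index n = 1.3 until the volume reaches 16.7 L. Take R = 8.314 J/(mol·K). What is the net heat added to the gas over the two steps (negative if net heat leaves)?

44100 J

n = P₁V₁/(RT₁) = 229×44.9/(8.314×396) = 3.12 mol.
Step 1 — Isobaric: P stays 229 kPa; V/T = const ⇒ T₂ = 1100 K, V₂ = 124 L.
W = PΔV = 229×(124−44.9) kPa·L = 18200 J.
ΔU = nCvΔT = 3.12×20.8×(1100−396) = 45500 J.
Q = ΔU + W = nCpΔT = 63700 J.
State after step 1: P = 229 kPa, V = 124 L, T = 1100 K.
Step 2 — Polytropic n=1.3: T₂ = T₁(V₁/V₂)^(n−1) = 1100×(7.45)^0.30 = 2000 K; P₂ = P₁(V₁/V₂)^n = 3110 kPa.
W = (P₁V₁−P₂V₂)/(n−1) = (229×124−3110×16.7)/0.30 = -78500 J.
ΔU = nCvΔT = 3.12×20.8×(2000−1100) = 58800 J.
Q = ΔU + W = -19600 J.
Net over both steps: W = -60300 J, Q = 44100 J, ΔU = 104000 J.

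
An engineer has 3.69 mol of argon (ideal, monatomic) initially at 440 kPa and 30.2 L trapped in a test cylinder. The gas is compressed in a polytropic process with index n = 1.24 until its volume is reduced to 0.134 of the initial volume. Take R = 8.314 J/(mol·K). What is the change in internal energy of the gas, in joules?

T₁ = P₁V₁/(nR) = 440×30.2/(3.69×8.314) = 433 K.
Polytropic n=1.24: T₂ = T₁(V₁/V₂)^(n−1) = 433×(7.46)^0.24 = 702 K; P₂ = P₁(V₁/V₂)^n = 5320 kPa.
For an ideal gas ΔU = nCvΔT with Cv = (3/2)R = 12.5 J/(mol·K).
ΔU = 3.69×12.5×(702−433) = 12400 J.

12400 J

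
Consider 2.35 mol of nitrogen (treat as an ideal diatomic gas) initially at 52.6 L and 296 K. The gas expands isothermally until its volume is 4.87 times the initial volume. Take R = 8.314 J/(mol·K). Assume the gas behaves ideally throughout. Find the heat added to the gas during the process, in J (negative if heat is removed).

9160 J

P₁ = nRT₁/V₁ = 2.35×8.314×296/52.6 = 110 kPa.
Isothermal: T stays 296 K; PV = const ⇒ V₂ = 256 L, P₂ = 22.6 kPa.
ΔU = 0 (ideal gas, T constant).
W = nRT ln(V₂/V₁) = 2.35×8.314×296×ln(4.87) = 9160 J.
Q = ΔU + W = 9160 J.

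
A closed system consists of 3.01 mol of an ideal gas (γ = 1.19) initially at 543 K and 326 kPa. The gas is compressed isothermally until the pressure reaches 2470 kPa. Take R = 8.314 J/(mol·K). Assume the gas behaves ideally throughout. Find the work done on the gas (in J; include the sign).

V₁ = nRT₁/P₁ = 3.01×8.314×543/326 = 41.7 L.
Isothermal: T stays 543 K; PV = const ⇒ V₂ = 5.50 L, P₂ = 2470 kPa.
W = nRT ln(V₂/V₁) = 3.01×8.314×543×ln(0.132) = -27500 J.
Work done on the gas = −W_by = 27500 J.

27500 J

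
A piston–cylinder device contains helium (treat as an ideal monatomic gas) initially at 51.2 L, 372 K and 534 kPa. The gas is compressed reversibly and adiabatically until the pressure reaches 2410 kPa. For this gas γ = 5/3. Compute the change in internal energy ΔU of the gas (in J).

33900 J

n = P₁V₁/(RT₁) = 534×51.2/(8.314×372) = 8.84 mol.
Adiabatic: T₂/T₁ = (P₂/P₁)^((γ−1)/γ) ⇒ T₂ = 372×(4.51)^0.400 = 680 K; V₂ = 20.7 L.
For an ideal gas ΔU = nCvΔT with Cv = (3/2)R = 12.5 J/(mol·K).
ΔU = 8.84×12.5×(680−372) = 33900 J.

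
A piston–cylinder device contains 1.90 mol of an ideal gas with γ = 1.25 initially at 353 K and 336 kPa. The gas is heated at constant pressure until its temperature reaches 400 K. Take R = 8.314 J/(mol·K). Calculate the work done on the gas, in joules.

V₁ = nRT₁/P₁ = 1.90×8.314×353/336 = 16.6 L.
Isobaric: P stays 336 kPa; V/T = const ⇒ T₂ = 400 K, V₂ = 18.8 L.
W = PΔV = 336×(18.8−16.6) kPa·L = 742 J.
Work done on the gas = −W_by = -742 J.

-742 J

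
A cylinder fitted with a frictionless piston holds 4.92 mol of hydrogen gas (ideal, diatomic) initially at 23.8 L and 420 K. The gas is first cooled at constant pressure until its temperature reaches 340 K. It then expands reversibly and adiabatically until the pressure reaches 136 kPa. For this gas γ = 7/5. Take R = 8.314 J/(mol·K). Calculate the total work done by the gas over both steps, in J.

9920 J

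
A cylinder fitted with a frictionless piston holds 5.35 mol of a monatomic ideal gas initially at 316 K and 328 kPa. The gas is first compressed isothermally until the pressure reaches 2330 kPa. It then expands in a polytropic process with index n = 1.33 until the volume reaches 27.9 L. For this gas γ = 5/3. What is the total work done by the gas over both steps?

-10700 J

V₁ = nRT₁/P₁ = 5.35×8.314×316/328 = 42.9 L.
Step 1 — Isothermal: T stays 316 K; PV = const ⇒ V₂ = 6.03 L, P₂ = 2330 kPa.
ΔU = 0 (ideal gas, T constant).
W = nRT ln(V₂/V₁) = 5.35×8.314×316×ln(0.141) = -27600 J.
Q = ΔU + W = -27600 J.
State after step 1: P = 2330 kPa, V = 6.03 L, T = 316 K.
Step 2 — Polytropic n=1.33: T₂ = T₁(V₁/V₂)^(n−1) = 316×(0.216)^0.33 = 191 K; P₂ = P₁(V₁/V₂)^n = 304 kPa.
W = (P₁V₁−P₂V₂)/(n−1) = (2330×6.03−304×27.9)/0.33 = 16900 J.
ΔU = nCvΔT = 5.35×12.5×(191−316) = -8360 J.
Q = ΔU + W = 8530 J.
Net over both steps: W = -10700 J, Q = -19000 J, ΔU = -8360 J.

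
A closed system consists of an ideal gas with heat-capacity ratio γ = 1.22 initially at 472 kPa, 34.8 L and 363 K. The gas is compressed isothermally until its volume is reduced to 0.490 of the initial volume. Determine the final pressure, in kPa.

Isothermal: T stays 363 K; PV = const ⇒ V₂ = 17.1 L, P₂ = 963 kPa.

963 kPa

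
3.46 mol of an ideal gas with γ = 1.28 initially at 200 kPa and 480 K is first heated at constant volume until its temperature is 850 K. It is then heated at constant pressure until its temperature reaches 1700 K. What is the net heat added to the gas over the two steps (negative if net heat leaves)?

V₁ = nRT₁/P₁ = 3.46×8.314×480/200 = 69.0 L.
Step 1 — Isochoric: V stays 69.0 L; P/T = const ⇒ T₂ = 850 K, P₂ = 354 kPa.
W = 0 (no volume change).
ΔU = nCvΔT = 3.46×29.7×(850−480) = 38000 J.
Q = ΔU = 38000 J.
State after step 1: P = 354 kPa, V = 69.0 L, T = 850 K.
Step 2 — Isobaric: P stays 354 kPa; V/T = const ⇒ T₂ = 1700 K, V₂ = 138 L.
W = PΔV = 354×(138−69.0) kPa·L = 24500 J.
ΔU = nCvΔT = 3.46×29.7×(1700−850) = 87300 J.
Q = ΔU + W = nCpΔT = 112000 J.
Net over both steps: W = 24500 J, Q = 150000 J, ΔU = 125000 J.

150000 J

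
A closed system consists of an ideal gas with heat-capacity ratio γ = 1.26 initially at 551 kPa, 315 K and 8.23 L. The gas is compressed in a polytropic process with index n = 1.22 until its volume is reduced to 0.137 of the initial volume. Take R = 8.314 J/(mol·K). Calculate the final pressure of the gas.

Polytropic n=1.22: T₂ = T₁(V₁/V₂)^(n−1) = 315×(7.30)^0.22 = 488 K; P₂ = P₁(V₁/V₂)^n = 6230 kPa.

6230 kPa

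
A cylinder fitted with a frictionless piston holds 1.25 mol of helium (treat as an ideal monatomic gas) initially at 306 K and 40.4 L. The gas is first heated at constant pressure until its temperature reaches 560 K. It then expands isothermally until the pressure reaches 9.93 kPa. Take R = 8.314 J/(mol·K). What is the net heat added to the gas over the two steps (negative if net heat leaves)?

18600 J

P₁ = nRT₁/V₁ = 1.25×8.314×306/40.4 = 78.7 kPa.
Step 1 — Isobaric: P stays 78.7 kPa; V/T = const ⇒ T₂ = 560 K, V₂ = 73.9 L.
W = PΔV = 78.7×(73.9−40.4) kPa·L = 2640 J.
ΔU = nCvΔT = 1.25×12.5×(560−306) = 3960 J.
Q = ΔU + W = nCpΔT = 6600 J.
State after step 1: P = 78.7 kPa, V = 73.9 L, T = 560 K.
Step 2 — Isothermal: T stays 560 K; PV = const ⇒ V₂ = 586 L, P₂ = 9.93 kPa.
ΔU = 0 (ideal gas, T constant).
W = nRT ln(V₂/V₁) = 1.25×8.314×560×ln(7.93) = 12000 J.
Q = ΔU + W = 12000 J.
Net over both steps: W = 14700 J, Q = 18600 J, ΔU = 3960 J.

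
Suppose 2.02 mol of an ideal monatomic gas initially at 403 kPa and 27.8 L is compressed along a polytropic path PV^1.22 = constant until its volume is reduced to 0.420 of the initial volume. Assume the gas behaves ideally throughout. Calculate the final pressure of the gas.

1160 kPa

T₁ = P₁V₁/(nR) = 403×27.8/(2.02×8.314) = 667 K.
Polytropic n=1.22: T₂ = T₁(V₁/V₂)^(n−1) = 667×(2.38)^0.22 = 807 K; P₂ = P₁(V₁/V₂)^n = 1160 kPa.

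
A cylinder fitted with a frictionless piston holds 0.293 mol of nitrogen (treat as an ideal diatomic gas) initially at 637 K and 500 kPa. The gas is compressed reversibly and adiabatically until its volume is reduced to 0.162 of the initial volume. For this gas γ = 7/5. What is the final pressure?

V₁ = nRT₁/P₁ = 0.293×8.314×637/500 = 3.10 L.
Adiabatic: TV^(γ−1) = const ⇒ T₂ = 637×(6.17)^0.400 = 1320 K; PV^γ = const ⇒ P₂ = 6390 kPa.

6390 kPa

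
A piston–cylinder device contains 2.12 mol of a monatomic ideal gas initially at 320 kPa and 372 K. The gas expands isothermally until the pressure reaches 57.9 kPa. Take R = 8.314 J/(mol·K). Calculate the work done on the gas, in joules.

-11200 J

V₁ = nRT₁/P₁ = 2.12×8.314×372/320 = 20.5 L.
Isothermal: T stays 372 K; PV = const ⇒ V₂ = 113 L, P₂ = 57.9 kPa.
W = nRT ln(V₂/V₁) = 2.12×8.314×372×ln(5.53) = 11200 J.
Work done on the gas = −W_by = -11200 J.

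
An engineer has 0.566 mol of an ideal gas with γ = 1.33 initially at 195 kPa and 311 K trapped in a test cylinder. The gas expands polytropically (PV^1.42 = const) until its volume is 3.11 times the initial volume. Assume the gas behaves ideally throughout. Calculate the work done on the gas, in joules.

V₁ = nRT₁/P₁ = 0.566×8.314×311/195 = 7.51 L.
Polytropic n=1.42: T₂ = T₁(V₁/V₂)^(n−1) = 311×(0.322)^0.42 = 193 K; P₂ = P₁(V₁/V₂)^n = 38.9 kPa.
W = (P₁V₁−P₂V₂)/(n−1) = (195×7.51−38.9×23.3)/0.42 = 1320 J.
Work done on the gas = −W_by = -1320 J.

-1320 J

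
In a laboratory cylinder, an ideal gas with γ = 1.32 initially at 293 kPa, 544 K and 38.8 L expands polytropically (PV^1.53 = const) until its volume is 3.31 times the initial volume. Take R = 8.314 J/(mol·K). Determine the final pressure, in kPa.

Polytropic n=1.53: T₂ = T₁(V₁/V₂)^(n−1) = 544×(0.302)^0.53 = 288 K; P₂ = P₁(V₁/V₂)^n = 46.9 kPa.

46.9 kPa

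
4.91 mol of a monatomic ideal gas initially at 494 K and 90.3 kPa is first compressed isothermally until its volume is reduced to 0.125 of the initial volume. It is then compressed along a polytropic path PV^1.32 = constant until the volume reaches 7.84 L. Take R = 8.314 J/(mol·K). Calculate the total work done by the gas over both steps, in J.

-73500 J

V₁ = nRT₁/P₁ = 4.91×8.314×494/90.3 = 223 L.
Step 1 — Isothermal: T stays 494 K; PV = const ⇒ V₂ = 27.9 L, P₂ = 722 kPa.
ΔU = 0 (ideal gas, T constant).
W = nRT ln(V₂/V₁) = 4.91×8.314×494×ln(0.125) = -41900 J.
Q = ΔU + W = -41900 J.
State after step 1: P = 722 kPa, V = 27.9 L, T = 494 K.
Step 2 — Polytropic n=1.32: T₂ = T₁(V₁/V₂)^(n−1) = 494×(3.56)^0.32 = 742 K; P₂ = P₁(V₁/V₂)^n = 3860 kPa.
W = (P₁V₁−P₂V₂)/(n−1) = (722×27.9−3860×7.84)/0.32 = -31600 J.
ΔU = nCvΔT = 4.91×12.5×(742−494) = 15200 J.
Q = ΔU + W = -16400 J.
Net over both steps: W = -73500 J, Q = -58400 J, ΔU = 15200 J.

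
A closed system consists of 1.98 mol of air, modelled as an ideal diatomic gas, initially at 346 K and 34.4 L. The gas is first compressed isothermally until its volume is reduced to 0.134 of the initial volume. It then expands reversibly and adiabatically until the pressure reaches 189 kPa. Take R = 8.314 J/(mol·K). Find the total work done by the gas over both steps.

P₁ = nRT₁/V₁ = 1.98×8.314×346/34.4 = 166 kPa.
Step 1 — Isothermal: T stays 346 K; PV = const ⇒ V₂ = 4.61 L, P₂ = 1240 kPa.
ΔU = 0 (ideal gas, T constant).
W = nRT ln(V₂/V₁) = 1.98×8.314×346×ln(0.134) = -11400 J.
Q = ΔU + W = -11400 J.
State after step 1: P = 1240 kPa, V = 4.61 L, T = 346 K.
Step 2 — Adiabatic: T₂/T₁ = (P₂/P₁)^((γ−1)/γ) ⇒ T₂ = 346×(0.153)^0.286 = 202 K; V₂ = 17.6 L.
ΔU = nCvΔT = 1.98×20.8×(202−346) = -5910 J.
Q = 0 for an adiabatic process, so W = −ΔU = 5910 J.
Net over both steps: W = -5540 J, Q = -11400 J, ΔU = -5910 J.

-5540 J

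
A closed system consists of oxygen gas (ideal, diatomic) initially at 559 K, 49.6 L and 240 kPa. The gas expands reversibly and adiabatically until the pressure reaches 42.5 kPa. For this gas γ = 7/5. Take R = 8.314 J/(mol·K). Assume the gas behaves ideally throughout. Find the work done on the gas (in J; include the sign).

-11600 J

n = P₁V₁/(RT₁) = 240×49.6/(8.314×559) = 2.56 mol.
Adiabatic: T₂/T₁ = (P₂/P₁)^((γ−1)/γ) ⇒ T₂ = 559×(0.177)^0.286 = 341 K; V₂ = 171 L.
ΔU = nCvΔT = 2.56×20.8×(341−559) = -11600 J.
Q = 0 for an adiabatic process, so W = −ΔU = 11600 J.
Work done on the gas = −W_by = -11600 J.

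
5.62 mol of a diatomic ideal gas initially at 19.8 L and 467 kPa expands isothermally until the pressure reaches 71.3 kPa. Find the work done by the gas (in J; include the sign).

T₁ = P₁V₁/(nR) = 467×19.8/(5.62×8.314) = 198 K.
Isothermal: T stays 198 K; PV = const ⇒ V₂ = 130 L, P₂ = 71.3 kPa.
W = nRT ln(V₂/V₁) = 5.62×8.314×198×ln(6.55) = 17400 J.

17400 J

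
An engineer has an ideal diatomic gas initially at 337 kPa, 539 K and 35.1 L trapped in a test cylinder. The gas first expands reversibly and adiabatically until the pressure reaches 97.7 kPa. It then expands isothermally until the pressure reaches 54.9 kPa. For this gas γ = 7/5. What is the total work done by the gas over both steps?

13600 J

n = P₁V₁/(RT₁) = 337×35.1/(8.314×539) = 2.64 mol.
Step 1 — Adiabatic: T₂/T₁ = (P₂/P₁)^((γ−1)/γ) ⇒ T₂ = 539×(0.290)^0.286 = 378 K; V₂ = 85.0 L.
ΔU = nCvΔT = 2.64×20.8×(378−539) = -8810 J.
Q = 0 for an adiabatic process, so W = −ΔU = 8810 J.
State after step 1: P = 97.7 kPa, V = 85.0 L, T = 378 K.
Step 2 — Isothermal: T stays 378 K; PV = const ⇒ V₂ = 151 L, P₂ = 54.9 kPa.
ΔU = 0 (ideal gas, T constant).
W = nRT ln(V₂/V₁) = 2.64×8.314×378×ln(1.78) = 4790 J.
Q = ΔU + W = 4790 J.
Net over both steps: W = 13600 J, Q = 4790 J, ΔU = -8810 J.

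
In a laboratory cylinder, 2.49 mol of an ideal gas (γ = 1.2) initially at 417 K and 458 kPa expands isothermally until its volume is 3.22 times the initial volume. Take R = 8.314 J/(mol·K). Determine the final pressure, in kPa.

142 kPa

V₁ = nRT₁/P₁ = 2.49×8.314×417/458 = 18.8 L.
Isothermal: T stays 417 K; PV = const ⇒ V₂ = 60.7 L, P₂ = 142 kPa.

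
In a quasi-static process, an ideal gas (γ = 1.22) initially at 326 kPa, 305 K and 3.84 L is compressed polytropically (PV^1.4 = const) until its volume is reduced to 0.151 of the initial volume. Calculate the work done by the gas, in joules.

n = P₁V₁/(RT₁) = 326×3.84/(8.314×305) = 0.494 mol.
Polytropic n=1.4: T₂ = T₁(V₁/V₂)^(n−1) = 305×(6.62)^0.40 = 650 K; P₂ = P₁(V₁/V₂)^n = 4600 kPa.
W = (P₁V₁−P₂V₂)/(n−1) = (326×3.84−4600×0.580)/0.40 = -3540 J.

-3540 J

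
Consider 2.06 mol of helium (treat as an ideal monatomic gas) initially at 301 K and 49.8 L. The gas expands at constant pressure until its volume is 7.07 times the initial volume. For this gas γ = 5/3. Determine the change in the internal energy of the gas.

46900 J

P₁ = nRT₁/V₁ = 2.06×8.314×301/49.8 = 104 kPa.
Isobaric: P stays 104 kPa; V/T = const ⇒ T₂ = 2130 K, V₂ = 352 L.
For an ideal gas ΔU = nCvΔT with Cv = (3/2)R = 12.5 J/(mol·K).
ΔU = 2.06×12.5×(2130−301) = 46900 J.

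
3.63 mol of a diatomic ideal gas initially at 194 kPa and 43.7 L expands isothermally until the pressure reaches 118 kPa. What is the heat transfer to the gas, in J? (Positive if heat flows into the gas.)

4210 J

T₁ = P₁V₁/(nR) = 194×43.7/(3.63×8.314) = 281 K.
Isothermal: T stays 281 K; PV = const ⇒ V₂ = 71.8 L, P₂ = 118 kPa.
ΔU = 0 (ideal gas, T constant).
W = nRT ln(V₂/V₁) = 3.63×8.314×281×ln(1.64) = 4210 J.
Q = ΔU + W = 4210 J.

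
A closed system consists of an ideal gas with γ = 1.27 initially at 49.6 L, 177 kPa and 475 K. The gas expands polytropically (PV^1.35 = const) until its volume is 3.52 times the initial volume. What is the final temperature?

Polytropic n=1.35: T₂ = T₁(V₁/V₂)^(n−1) = 475×(0.284)^0.35 = 306 K; P₂ = P₁(V₁/V₂)^n = 32.4 kPa.

306 K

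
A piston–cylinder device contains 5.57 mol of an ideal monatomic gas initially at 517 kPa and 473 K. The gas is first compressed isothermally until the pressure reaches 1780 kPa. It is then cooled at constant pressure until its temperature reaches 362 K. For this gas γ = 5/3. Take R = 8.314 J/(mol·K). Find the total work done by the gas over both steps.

V₁ = nRT₁/P₁ = 5.57×8.314×473/517 = 42.4 L.
Step 1 — Isothermal: T stays 473 K; PV = const ⇒ V₂ = 12.3 L, P₂ = 1780 kPa.
ΔU = 0 (ideal gas, T constant).
W = nRT ln(V₂/V₁) = 5.57×8.314×473×ln(0.290) = -27100 J.
Q = ΔU + W = -27100 J.
State after step 1: P = 1780 kPa, V = 12.3 L, T = 473 K.
Step 2 — Isobaric: P stays 1780 kPa; V/T = const ⇒ T₂ = 362 K, V₂ = 9.42 L.
W = PΔV = 1780×(9.42−12.3) kPa·L = -5140 J.
ΔU = nCvΔT = 5.57×12.5×(362−473) = -7710 J.
Q = ΔU + W = nCpΔT = -12900 J.
Net over both steps: W = -32200 J, Q = -39900 J, ΔU = -7710 J.

-32200 J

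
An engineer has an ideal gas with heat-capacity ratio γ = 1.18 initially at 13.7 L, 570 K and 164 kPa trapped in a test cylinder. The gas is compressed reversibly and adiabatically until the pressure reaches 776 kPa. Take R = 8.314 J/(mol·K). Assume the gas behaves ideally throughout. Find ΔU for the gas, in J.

3340 J

n = P₁V₁/(RT₁) = 164×13.7/(8.314×570) = 0.474 mol.
Adiabatic: T₂/T₁ = (P₂/P₁)^((γ−1)/γ) ⇒ T₂ = 570×(4.73)^0.153 = 723 K; V₂ = 3.67 L.
For an ideal gas ΔU = nCvΔT with Cv = R/(γ−1) = 46.2 J/(mol·K).
ΔU = 0.474×46.2×(723−570) = 3340 J.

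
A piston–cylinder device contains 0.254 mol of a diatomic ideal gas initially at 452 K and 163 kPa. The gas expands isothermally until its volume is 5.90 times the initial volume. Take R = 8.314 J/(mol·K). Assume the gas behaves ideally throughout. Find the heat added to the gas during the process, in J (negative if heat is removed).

1690 J

V₁ = nRT₁/P₁ = 0.254×8.314×452/163 = 5.86 L.
Isothermal: T stays 452 K; PV = const ⇒ V₂ = 34.5 L, P₂ = 27.6 kPa.
ΔU = 0 (ideal gas, T constant).
W = nRT ln(V₂/V₁) = 0.254×8.314×452×ln(5.90) = 1690 J.
Q = ΔU + W = 1690 J.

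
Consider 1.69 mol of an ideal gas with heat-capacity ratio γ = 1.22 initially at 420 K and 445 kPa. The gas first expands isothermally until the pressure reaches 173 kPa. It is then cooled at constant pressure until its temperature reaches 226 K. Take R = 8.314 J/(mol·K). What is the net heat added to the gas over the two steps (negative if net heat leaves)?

V₁ = nRT₁/P₁ = 1.69×8.314×420/445 = 13.3 L.
Step 1 — Isothermal: T stays 420 K; PV = const ⇒ V₂ = 34.1 L, P₂ = 173 kPa.
ΔU = 0 (ideal gas, T constant).
W = nRT ln(V₂/V₁) = 1.69×8.314×420×ln(2.57) = 5580 J.
Q = ΔU + W = 5580 J.
State after step 1: P = 173 kPa, V = 34.1 L, T = 420 K.
Step 2 — Isobaric: P stays 173 kPa; V/T = const ⇒ T₂ = 226 K, V₂ = 18.4 L.
W = PΔV = 173×(18.4−34.1) kPa·L = -2730 J.
ΔU = nCvΔT = 1.69×37.8×(226−420) = -12400 J.
Q = ΔU + W = nCpΔT = -15100 J.
Net over both steps: W = 2850 J, Q = -9540 J, ΔU = -12400 J.

-9540 J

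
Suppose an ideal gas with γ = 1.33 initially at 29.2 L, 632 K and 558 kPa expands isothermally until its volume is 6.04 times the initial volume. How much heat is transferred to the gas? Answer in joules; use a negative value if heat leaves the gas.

n = P₁V₁/(RT₁) = 558×29.2/(8.314×632) = 3.10 mol.
Isothermal: T stays 632 K; PV = const ⇒ V₂ = 176 L, P₂ = 92.4 kPa.
ΔU = 0 (ideal gas, T constant).
W = nRT ln(V₂/V₁) = 3.10×8.314×632×ln(6.04) = 29300 J.
Q = ΔU + W = 29300 J.

29300 J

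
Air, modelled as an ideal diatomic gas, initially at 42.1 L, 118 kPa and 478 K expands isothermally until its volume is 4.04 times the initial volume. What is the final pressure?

Isothermal: T stays 478 K; PV = const ⇒ V₂ = 170 L, P₂ = 29.2 kPa.

29.2 kPa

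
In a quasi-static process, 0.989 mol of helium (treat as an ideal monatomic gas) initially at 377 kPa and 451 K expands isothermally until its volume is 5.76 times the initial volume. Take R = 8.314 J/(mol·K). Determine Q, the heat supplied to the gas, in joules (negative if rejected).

6490 J

V₁ = nRT₁/P₁ = 0.989×8.314×451/377 = 9.84 L.
Isothermal: T stays 451 K; PV = const ⇒ V₂ = 56.7 L, P₂ = 65.5 kPa.
ΔU = 0 (ideal gas, T constant).
W = nRT ln(V₂/V₁) = 0.989×8.314×451×ln(5.76) = 6490 J.
Q = ΔU + W = 6490 J.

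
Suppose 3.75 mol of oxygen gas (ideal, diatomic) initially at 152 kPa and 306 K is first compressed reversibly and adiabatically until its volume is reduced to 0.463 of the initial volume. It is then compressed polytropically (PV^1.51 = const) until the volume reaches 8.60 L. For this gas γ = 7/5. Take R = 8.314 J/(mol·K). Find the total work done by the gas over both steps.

-30500 J

V₁ = nRT₁/P₁ = 3.75×8.314×306/152 = 62.8 L.
Step 1 — Adiabatic: TV^(γ−1) = const ⇒ T₂ = 306×(2.16)^0.400 = 416 K; PV^γ = const ⇒ P₂ = 447 kPa.
ΔU = nCvΔT = 3.75×20.8×(416−306) = 8600 J.
Q = 0 for an adiabatic process, so W = −ΔU = -8600 J.
State after step 1: P = 447 kPa, V = 29.1 L, T = 416 K.
Step 2 — Polytropic n=1.51: T₂ = T₁(V₁/V₂)^(n−1) = 416×(3.38)^0.51 = 775 K; P₂ = P₁(V₁/V₂)^n = 2810 kPa.
W = (P₁V₁−P₂V₂)/(n−1) = (447×29.1−2810×8.60)/0.51 = -21900 J.
ΔU = nCvΔT = 3.75×20.8×(775−416) = 27900 J.
Q = ΔU + W = 6030 J.
Net over both steps: W = -30500 J, Q = 6030 J, ΔU = 36500 J.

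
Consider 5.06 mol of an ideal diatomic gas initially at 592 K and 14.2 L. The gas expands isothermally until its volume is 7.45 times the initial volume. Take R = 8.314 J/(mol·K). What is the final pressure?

235 kPa

P₁ = nRT₁/V₁ = 5.06×8.314×592/14.2 = 1750 kPa.
Isothermal: T stays 592 K; PV = const ⇒ V₂ = 106 L, P₂ = 235 kPa.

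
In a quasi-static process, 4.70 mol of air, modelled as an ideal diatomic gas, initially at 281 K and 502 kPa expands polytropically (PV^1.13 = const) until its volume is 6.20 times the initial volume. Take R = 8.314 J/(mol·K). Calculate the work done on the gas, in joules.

-17800 J

V₁ = nRT₁/P₁ = 4.70×8.314×281/502 = 21.9 L.
Polytropic n=1.13: T₂ = T₁(V₁/V₂)^(n−1) = 281×(0.161)^0.13 = 222 K; P₂ = P₁(V₁/V₂)^n = 63.9 kPa.
W = (P₁V₁−P₂V₂)/(n−1) = (502×21.9−63.9×136)/0.13 = 17800 J.
Work done on the gas = −W_by = -17800 J.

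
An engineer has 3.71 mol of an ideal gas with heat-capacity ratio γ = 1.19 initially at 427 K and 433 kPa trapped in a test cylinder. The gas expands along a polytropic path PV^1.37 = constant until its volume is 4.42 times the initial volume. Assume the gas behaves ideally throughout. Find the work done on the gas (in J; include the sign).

V₁ = nRT₁/P₁ = 3.71×8.314×427/433 = 30.4 L.
Polytropic n=1.37: T₂ = T₁(V₁/V₂)^(n−1) = 427×(0.226)^0.37 = 246 K; P₂ = P₁(V₁/V₂)^n = 56.5 kPa.
W = (P₁V₁−P₂V₂)/(n−1) = (433×30.4−56.5×134)/0.37 = 15100 J.
Work done on the gas = −W_by = -15100 J.

-15100 J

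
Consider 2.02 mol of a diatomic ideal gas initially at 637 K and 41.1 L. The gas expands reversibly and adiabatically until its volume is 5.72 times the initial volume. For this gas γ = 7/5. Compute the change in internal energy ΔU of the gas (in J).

P₁ = nRT₁/V₁ = 2.02×8.314×637/41.1 = 260 kPa.
Adiabatic: TV^(γ−1) = const ⇒ T₂ = 637×(0.175)^0.400 = 317 K; PV^γ = const ⇒ P₂ = 22.7 kPa.
For an ideal gas ΔU = nCvΔT with Cv = (5/2)R = 20.8 J/(mol·K).
ΔU = 2.02×20.8×(317−637) = -13400 J.

-13400 J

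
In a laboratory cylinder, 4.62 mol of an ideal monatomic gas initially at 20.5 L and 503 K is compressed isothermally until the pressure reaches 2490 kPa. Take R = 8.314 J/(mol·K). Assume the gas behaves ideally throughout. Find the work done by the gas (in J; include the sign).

P₁ = nRT₁/V₁ = 4.62×8.314×503/20.5 = 942 kPa.
Isothermal: T stays 503 K; PV = const ⇒ V₂ = 7.76 L, P₂ = 2490 kPa.
W = nRT ln(V₂/V₁) = 4.62×8.314×503×ln(0.379) = -18800 J.

-18800 J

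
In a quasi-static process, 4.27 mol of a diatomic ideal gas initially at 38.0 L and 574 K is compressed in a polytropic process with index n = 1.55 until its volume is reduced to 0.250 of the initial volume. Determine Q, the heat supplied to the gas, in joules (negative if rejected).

15900 J

P₁ = nRT₁/V₁ = 4.27×8.314×574/38.0 = 536 kPa.
Polytropic n=1.55: T₂ = T₁(V₁/V₂)^(n−1) = 574×(4.00)^0.55 = 1230 K; P₂ = P₁(V₁/V₂)^n = 4600 kPa.
W = (P₁V₁−P₂V₂)/(n−1) = (536×38.0−4600×9.50)/0.55 = -42400 J.
ΔU = nCvΔT = 4.27×20.8×(1230−574) = 58300 J.
Q = ΔU + W = 15900 J.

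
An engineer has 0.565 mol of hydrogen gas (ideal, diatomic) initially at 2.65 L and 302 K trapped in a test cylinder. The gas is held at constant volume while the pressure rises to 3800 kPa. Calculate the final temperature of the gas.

P₁ = nRT₁/V₁ = 0.565×8.314×302/2.65 = 535 kPa.
Isochoric: V stays 2.65 L; P/T = const ⇒ T₂ = 2140 K, P₂ = 3800 kPa.

2140 K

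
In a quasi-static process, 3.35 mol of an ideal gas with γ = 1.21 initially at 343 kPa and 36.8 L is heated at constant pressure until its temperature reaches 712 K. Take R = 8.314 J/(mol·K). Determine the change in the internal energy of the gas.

34300 J

T₁ = P₁V₁/(nR) = 343×36.8/(3.35×8.314) = 453 K.
Isobaric: P stays 343 kPa; V/T = const ⇒ T₂ = 712 K, V₂ = 57.8 L.
For an ideal gas ΔU = nCvΔT with Cv = R/(γ−1) = 39.6 J/(mol·K).
ΔU = 3.35×39.6×(712−453) = 34300 J.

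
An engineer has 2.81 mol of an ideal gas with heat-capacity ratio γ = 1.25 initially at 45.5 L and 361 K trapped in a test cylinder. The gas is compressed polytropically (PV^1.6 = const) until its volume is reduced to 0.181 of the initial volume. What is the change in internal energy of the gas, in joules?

P₁ = nRT₁/V₁ = 2.81×8.314×361/45.5 = 185 kPa.
Polytropic n=1.6: T₂ = T₁(V₁/V₂)^(n−1) = 361×(5.52)^0.60 = 1010 K; P₂ = P₁(V₁/V₂)^n = 2860 kPa.
For an ideal gas ΔU = nCvΔT with Cv = R/(γ−1) = 33.3 J/(mol·K).
ΔU = 2.81×33.3×(1010−361) = 60300 J.

60300 J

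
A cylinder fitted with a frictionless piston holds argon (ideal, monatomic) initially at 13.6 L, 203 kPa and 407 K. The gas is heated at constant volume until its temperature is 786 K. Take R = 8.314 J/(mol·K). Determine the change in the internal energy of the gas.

3860 J

n = P₁V₁/(RT₁) = 203×13.6/(8.314×407) = 0.816 mol.
Isochoric: V stays 13.6 L; P/T = const ⇒ T₂ = 786 K, P₂ = 392 kPa.
For an ideal gas ΔU = nCvΔT with Cv = (3/2)R = 12.5 J/(mol·K).
ΔU = 0.816×12.5×(786−407) = 3860 J.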